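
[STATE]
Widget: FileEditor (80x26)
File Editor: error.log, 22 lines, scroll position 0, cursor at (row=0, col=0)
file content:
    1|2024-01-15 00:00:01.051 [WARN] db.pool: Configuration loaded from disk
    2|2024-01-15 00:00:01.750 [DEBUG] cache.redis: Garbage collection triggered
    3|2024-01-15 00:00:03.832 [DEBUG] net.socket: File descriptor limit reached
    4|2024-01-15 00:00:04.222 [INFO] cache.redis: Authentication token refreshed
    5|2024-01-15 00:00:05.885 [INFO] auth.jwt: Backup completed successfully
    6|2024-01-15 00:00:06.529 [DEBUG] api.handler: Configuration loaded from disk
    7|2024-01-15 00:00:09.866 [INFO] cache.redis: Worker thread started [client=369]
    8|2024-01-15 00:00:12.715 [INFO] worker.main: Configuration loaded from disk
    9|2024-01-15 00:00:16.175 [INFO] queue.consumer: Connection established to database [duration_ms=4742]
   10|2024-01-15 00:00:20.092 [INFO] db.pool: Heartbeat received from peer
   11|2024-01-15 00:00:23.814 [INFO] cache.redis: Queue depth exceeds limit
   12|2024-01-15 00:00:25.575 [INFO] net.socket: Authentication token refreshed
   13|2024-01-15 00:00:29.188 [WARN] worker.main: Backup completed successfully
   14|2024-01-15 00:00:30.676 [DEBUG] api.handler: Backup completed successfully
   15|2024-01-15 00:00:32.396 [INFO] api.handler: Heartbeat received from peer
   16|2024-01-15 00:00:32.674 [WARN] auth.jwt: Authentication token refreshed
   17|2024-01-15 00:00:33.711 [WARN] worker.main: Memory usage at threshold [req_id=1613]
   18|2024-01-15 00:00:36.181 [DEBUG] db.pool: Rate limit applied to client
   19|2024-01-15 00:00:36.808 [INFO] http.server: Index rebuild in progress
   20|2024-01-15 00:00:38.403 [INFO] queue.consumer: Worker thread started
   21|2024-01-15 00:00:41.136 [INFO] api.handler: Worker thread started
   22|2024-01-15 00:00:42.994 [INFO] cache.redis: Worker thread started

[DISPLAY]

█024-01-15 00:00:01.051 [WARN] db.pool: Configuration loaded from disk         ▲
2024-01-15 00:00:01.750 [DEBUG] cache.redis: Garbage collection triggered      █
2024-01-15 00:00:03.832 [DEBUG] net.socket: File descriptor limit reached      ░
2024-01-15 00:00:04.222 [INFO] cache.redis: Authentication token refreshed     ░
2024-01-15 00:00:05.885 [INFO] auth.jwt: Backup completed successfully         ░
2024-01-15 00:00:06.529 [DEBUG] api.handler: Configuration loaded from disk    ░
2024-01-15 00:00:09.866 [INFO] cache.redis: Worker thread started [client=369] ░
2024-01-15 00:00:12.715 [INFO] worker.main: Configuration loaded from disk     ░
2024-01-15 00:00:16.175 [INFO] queue.consumer: Connection established to databa░
2024-01-15 00:00:20.092 [INFO] db.pool: Heartbeat received from peer           ░
2024-01-15 00:00:23.814 [INFO] cache.redis: Queue depth exceeds limit          ░
2024-01-15 00:00:25.575 [INFO] net.socket: Authentication token refreshed      ░
2024-01-15 00:00:29.188 [WARN] worker.main: Backup completed successfully      ░
2024-01-15 00:00:30.676 [DEBUG] api.handler: Backup completed successfully     ░
2024-01-15 00:00:32.396 [INFO] api.handler: Heartbeat received from peer       ░
2024-01-15 00:00:32.674 [WARN] auth.jwt: Authentication token refreshed        ░
2024-01-15 00:00:33.711 [WARN] worker.main: Memory usage at threshold [req_id=1░
2024-01-15 00:00:36.181 [DEBUG] db.pool: Rate limit applied to client          ░
2024-01-15 00:00:36.808 [INFO] http.server: Index rebuild in progress          ░
2024-01-15 00:00:38.403 [INFO] queue.consumer: Worker thread started           ░
2024-01-15 00:00:41.136 [INFO] api.handler: Worker thread started              ░
2024-01-15 00:00:42.994 [INFO] cache.redis: Worker thread started              ░
                                                                               ░
                                                                               ░
                                                                               ░
                                                                               ▼


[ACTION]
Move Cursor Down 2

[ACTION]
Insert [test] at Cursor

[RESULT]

2024-01-15 00:00:01.051 [WARN] db.pool: Configuration loaded from disk         ▲
2024-01-15 00:00:01.750 [DEBUG] cache.redis: Garbage collection triggered      █
test█024-01-15 00:00:03.832 [DEBUG] net.socket: File descriptor limit reached  ░
2024-01-15 00:00:04.222 [INFO] cache.redis: Authentication token refreshed     ░
2024-01-15 00:00:05.885 [INFO] auth.jwt: Backup completed successfully         ░
2024-01-15 00:00:06.529 [DEBUG] api.handler: Configuration loaded from disk    ░
2024-01-15 00:00:09.866 [INFO] cache.redis: Worker thread started [client=369] ░
2024-01-15 00:00:12.715 [INFO] worker.main: Configuration loaded from disk     ░
2024-01-15 00:00:16.175 [INFO] queue.consumer: Connection established to databa░
2024-01-15 00:00:20.092 [INFO] db.pool: Heartbeat received from peer           ░
2024-01-15 00:00:23.814 [INFO] cache.redis: Queue depth exceeds limit          ░
2024-01-15 00:00:25.575 [INFO] net.socket: Authentication token refreshed      ░
2024-01-15 00:00:29.188 [WARN] worker.main: Backup completed successfully      ░
2024-01-15 00:00:30.676 [DEBUG] api.handler: Backup completed successfully     ░
2024-01-15 00:00:32.396 [INFO] api.handler: Heartbeat received from peer       ░
2024-01-15 00:00:32.674 [WARN] auth.jwt: Authentication token refreshed        ░
2024-01-15 00:00:33.711 [WARN] worker.main: Memory usage at threshold [req_id=1░
2024-01-15 00:00:36.181 [DEBUG] db.pool: Rate limit applied to client          ░
2024-01-15 00:00:36.808 [INFO] http.server: Index rebuild in progress          ░
2024-01-15 00:00:38.403 [INFO] queue.consumer: Worker thread started           ░
2024-01-15 00:00:41.136 [INFO] api.handler: Worker thread started              ░
2024-01-15 00:00:42.994 [INFO] cache.redis: Worker thread started              ░
                                                                               ░
                                                                               ░
                                                                               ░
                                                                               ▼


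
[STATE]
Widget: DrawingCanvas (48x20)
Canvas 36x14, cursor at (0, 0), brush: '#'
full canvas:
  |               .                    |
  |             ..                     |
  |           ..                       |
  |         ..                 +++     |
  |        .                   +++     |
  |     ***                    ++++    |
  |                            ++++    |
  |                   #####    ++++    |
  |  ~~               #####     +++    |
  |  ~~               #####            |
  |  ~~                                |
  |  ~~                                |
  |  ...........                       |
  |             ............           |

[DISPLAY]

+              .                                
             ..                                 
           ..                                   
         ..                 +++                 
        .                   +++                 
     ***                    ++++                
                            ++++                
                   #####    ++++                
  ~~               #####     +++                
  ~~               #####                        
  ~~                                            
  ~~                                            
  ...........                                   
             ............                       
                                                
                                                
                                                
                                                
                                                
                                                


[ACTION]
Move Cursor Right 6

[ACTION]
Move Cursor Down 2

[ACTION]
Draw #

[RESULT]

               .                                
             ..                                 
      #    ..                                   
         ..                 +++                 
        .                   +++                 
     ***                    ++++                
                            ++++                
                   #####    ++++                
  ~~               #####     +++                
  ~~               #####                        
  ~~                                            
  ~~                                            
  ...........                                   
             ............                       
                                                
                                                
                                                
                                                
                                                
                                                


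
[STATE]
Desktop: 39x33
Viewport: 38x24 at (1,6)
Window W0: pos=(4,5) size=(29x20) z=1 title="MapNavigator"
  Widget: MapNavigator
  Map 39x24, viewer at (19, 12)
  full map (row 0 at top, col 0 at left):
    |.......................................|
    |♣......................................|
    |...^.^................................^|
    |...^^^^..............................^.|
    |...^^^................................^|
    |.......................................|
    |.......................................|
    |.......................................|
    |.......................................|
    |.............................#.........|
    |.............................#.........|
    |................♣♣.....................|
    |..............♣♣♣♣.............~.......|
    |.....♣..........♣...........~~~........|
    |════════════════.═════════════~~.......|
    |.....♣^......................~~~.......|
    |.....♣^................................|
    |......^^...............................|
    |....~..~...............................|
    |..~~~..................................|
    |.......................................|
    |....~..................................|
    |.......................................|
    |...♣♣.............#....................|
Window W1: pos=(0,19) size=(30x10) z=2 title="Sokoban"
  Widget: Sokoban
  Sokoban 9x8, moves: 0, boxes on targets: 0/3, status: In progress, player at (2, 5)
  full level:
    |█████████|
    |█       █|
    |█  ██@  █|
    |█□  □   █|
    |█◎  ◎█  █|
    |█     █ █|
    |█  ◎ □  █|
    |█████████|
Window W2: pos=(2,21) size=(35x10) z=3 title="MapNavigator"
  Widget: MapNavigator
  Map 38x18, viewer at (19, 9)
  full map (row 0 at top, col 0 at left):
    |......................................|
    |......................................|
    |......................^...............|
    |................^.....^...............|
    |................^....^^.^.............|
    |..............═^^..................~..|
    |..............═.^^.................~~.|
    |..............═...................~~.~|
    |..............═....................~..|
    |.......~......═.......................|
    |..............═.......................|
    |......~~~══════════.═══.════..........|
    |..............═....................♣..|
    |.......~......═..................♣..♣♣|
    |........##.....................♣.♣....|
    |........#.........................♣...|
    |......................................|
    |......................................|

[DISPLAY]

   ┃ MapNavigator              ┃      
   ┠───────────────────────────┨      
   ┃...........................┃      
   ┃...........................┃      
   ┃...........................┃      
   ┃...........................┃      
   ┃...........................┃      
   ┃.......................#...┃      
   ┃.......................#...┃      
   ┃..........♣♣...............┃      
   ┃........♣♣♣♣.@...........~.┃      
   ┃..........♣...........~~~..┃      
   ┃══════════.═════════════~~.┃      
━━━━━━━━━━━━━━━━━━━━━━━━━━━━┓~.┃      
 Sokoban                    ┃..┃      
─┏━━━━━━━━━━━━━━━━━━━━━━━━━━━━━━━━━┓  
█┃ MapNavigator                    ┃  
█┠─────────────────────────────────┨  
█┃...........═.^^.................~┃  
█┃...........═...................~~┃  
█┃...........═....................~┃  
█┃....~......═....@................┃  
━┃...........═.....................┃  
 ┃...~~~══════════.═══.════........┃  


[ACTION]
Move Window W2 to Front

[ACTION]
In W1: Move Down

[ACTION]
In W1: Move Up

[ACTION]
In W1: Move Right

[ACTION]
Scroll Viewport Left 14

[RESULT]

    ┃ MapNavigator              ┃     
    ┠───────────────────────────┨     
    ┃...........................┃     
    ┃...........................┃     
    ┃...........................┃     
    ┃...........................┃     
    ┃...........................┃     
    ┃.......................#...┃     
    ┃.......................#...┃     
    ┃..........♣♣...............┃     
    ┃........♣♣♣♣.@...........~.┃     
    ┃..........♣...........~~~..┃     
    ┃══════════.═════════════~~.┃     
┏━━━━━━━━━━━━━━━━━━━━━━━━━━━━┓~.┃     
┃ Sokoban                    ┃..┃     
┠─┏━━━━━━━━━━━━━━━━━━━━━━━━━━━━━━━━━┓ 
┃█┃ MapNavigator                    ┃ 
┃█┠─────────────────────────────────┨ 
┃█┃...........═.^^.................~┃ 
┃█┃...........═...................~~┃ 
┃█┃...........═....................~┃ 
┃█┃....~......═....@................┃ 
┗━┃...........═.....................┃ 
  ┃...~~~══════════.═══.════........┃ 


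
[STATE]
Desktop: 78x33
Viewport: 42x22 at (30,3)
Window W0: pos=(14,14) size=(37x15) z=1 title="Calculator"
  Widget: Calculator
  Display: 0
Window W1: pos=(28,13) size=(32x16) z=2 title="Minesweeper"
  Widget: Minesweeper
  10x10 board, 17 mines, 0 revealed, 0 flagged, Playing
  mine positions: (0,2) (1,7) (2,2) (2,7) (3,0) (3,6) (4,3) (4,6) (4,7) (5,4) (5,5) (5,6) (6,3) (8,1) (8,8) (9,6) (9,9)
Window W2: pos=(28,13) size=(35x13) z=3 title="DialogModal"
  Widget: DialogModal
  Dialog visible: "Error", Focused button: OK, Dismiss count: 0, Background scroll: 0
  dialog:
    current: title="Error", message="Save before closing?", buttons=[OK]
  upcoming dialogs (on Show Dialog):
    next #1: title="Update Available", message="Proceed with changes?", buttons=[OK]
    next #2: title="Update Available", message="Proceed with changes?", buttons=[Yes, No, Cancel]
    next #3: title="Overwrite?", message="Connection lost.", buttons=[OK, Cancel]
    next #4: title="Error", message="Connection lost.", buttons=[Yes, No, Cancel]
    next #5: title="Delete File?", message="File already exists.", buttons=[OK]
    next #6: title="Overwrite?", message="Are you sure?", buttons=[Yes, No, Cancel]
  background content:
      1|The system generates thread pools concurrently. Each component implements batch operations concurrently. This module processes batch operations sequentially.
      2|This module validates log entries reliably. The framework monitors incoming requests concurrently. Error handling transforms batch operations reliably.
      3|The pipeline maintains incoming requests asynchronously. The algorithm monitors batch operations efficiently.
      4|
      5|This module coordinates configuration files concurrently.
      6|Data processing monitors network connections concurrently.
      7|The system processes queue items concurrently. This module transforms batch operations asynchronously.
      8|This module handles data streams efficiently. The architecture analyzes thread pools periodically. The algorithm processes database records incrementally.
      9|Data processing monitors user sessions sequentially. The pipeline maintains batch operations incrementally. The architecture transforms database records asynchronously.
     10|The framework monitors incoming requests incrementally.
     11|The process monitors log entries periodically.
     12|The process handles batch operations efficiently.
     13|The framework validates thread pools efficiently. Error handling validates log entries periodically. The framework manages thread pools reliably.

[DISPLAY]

                                          
                                          
                                          
                                          
                                          
                                          
                                          
                                          
                                          
                                          
━━━━━━━━━━━━━━━━━━━━━━━━━━━━━━━━┓         
DialogModal                     ┃         
────────────────────────────────┨         
he system generates thread pools┃         
his module validates log entries┃         
he ┌──────────────────────┐ing r┃         
   │        Error         │     ┃         
his│ Save before closing? │igura┃         
ata│         [OK]         │work ┃         
he └──────────────────────┘tems ┃         
his module handles data streams ┃         
ata processing monitors user ses┃         


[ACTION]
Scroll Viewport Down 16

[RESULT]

                                          
                                          
━━━━━━━━━━━━━━━━━━━━━━━━━━━━━━━━┓         
DialogModal                     ┃         
────────────────────────────────┨         
he system generates thread pools┃         
his module validates log entries┃         
he ┌──────────────────────┐ing r┃         
   │        Error         │     ┃         
his│ Save before closing? │igura┃         
ata│         [OK]         │work ┃         
he └──────────────────────┘tems ┃         
his module handles data streams ┃         
ata processing monitors user ses┃         
━━━━━━━━━━━━━━━━━━━━━━━━━━━━━━━━┛         
                             ┃            
                             ┃            
━━━━━━━━━━━━━━━━━━━━━━━━━━━━━┛            
                                          
                                          
                                          
                                          


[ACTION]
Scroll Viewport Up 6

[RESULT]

                                          
                                          
                                          
                                          
                                          
                                          
                                          
                                          
━━━━━━━━━━━━━━━━━━━━━━━━━━━━━━━━┓         
DialogModal                     ┃         
────────────────────────────────┨         
he system generates thread pools┃         
his module validates log entries┃         
he ┌──────────────────────┐ing r┃         
   │        Error         │     ┃         
his│ Save before closing? │igura┃         
ata│         [OK]         │work ┃         
he └──────────────────────┘tems ┃         
his module handles data streams ┃         
ata processing monitors user ses┃         
━━━━━━━━━━━━━━━━━━━━━━━━━━━━━━━━┛         
                             ┃            


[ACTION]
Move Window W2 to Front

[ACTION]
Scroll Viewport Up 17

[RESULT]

                                          
                                          
                                          
                                          
                                          
                                          
                                          
                                          
                                          
                                          
                                          
                                          
                                          
━━━━━━━━━━━━━━━━━━━━━━━━━━━━━━━━┓         
DialogModal                     ┃         
────────────────────────────────┨         
he system generates thread pools┃         
his module validates log entries┃         
he ┌──────────────────────┐ing r┃         
   │        Error         │     ┃         
his│ Save before closing? │igura┃         
ata│         [OK]         │work ┃         


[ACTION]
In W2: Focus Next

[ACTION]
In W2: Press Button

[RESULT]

                                          
                                          
                                          
                                          
                                          
                                          
                                          
                                          
                                          
                                          
                                          
                                          
                                          
━━━━━━━━━━━━━━━━━━━━━━━━━━━━━━━━┓         
DialogModal                     ┃         
────────────────────────────────┨         
he system generates thread pools┃         
his module validates log entries┃         
he pipeline maintains incoming r┃         
                                ┃         
his module coordinates configura┃         
ata processing monitors network ┃         


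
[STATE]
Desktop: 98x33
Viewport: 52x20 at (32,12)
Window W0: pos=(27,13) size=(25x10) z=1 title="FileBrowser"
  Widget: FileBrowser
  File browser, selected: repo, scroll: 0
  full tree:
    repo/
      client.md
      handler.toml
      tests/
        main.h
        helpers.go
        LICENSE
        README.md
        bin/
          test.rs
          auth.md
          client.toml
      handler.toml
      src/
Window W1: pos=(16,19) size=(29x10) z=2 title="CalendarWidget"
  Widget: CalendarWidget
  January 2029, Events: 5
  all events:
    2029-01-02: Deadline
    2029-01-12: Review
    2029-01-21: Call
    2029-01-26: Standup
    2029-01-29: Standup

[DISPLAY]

                                                    
━━━━━━━━━━━━━━━━━━━┓                                
eBrowser           ┃                                
───────────────────┨                                
] repo/            ┃                                
client.md          ┃                                
handler.toml       ┃                                
━━━━━━━━━━━━┓      ┃                                
            ┃      ┃                                
────────────┨      ┃                                
 2029       ┃━━━━━━┛                                
Sa Su       ┃                                       
  6  7      ┃                                       
 13 14      ┃                                       
20 21*      ┃                                       
 27 28      ┃                                       
━━━━━━━━━━━━┛                                       
                                                    
                                                    
                                                    


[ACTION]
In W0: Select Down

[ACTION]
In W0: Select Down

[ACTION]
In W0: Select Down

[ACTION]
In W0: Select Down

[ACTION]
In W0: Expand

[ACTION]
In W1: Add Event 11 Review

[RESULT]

                                                    
━━━━━━━━━━━━━━━━━━━┓                                
eBrowser           ┃                                
───────────────────┨                                
] repo/            ┃                                
client.md          ┃                                
handler.toml       ┃                                
━━━━━━━━━━━━┓      ┃                                
            ┃      ┃                                
────────────┨      ┃                                
 2029       ┃━━━━━━┛                                
Sa Su       ┃                                       
  6  7      ┃                                       
* 13 14     ┃                                       
20 21*      ┃                                       
 27 28      ┃                                       
━━━━━━━━━━━━┛                                       
                                                    
                                                    
                                                    


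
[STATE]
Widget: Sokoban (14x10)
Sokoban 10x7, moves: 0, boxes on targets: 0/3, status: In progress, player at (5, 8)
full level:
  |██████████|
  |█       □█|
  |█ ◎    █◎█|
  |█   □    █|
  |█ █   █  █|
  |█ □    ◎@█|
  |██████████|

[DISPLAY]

██████████    
█       □█    
█ ◎    █◎█    
█   □    █    
█ █   █  █    
█ □    ◎@█    
██████████    
Moves: 0  0/3 
              
              


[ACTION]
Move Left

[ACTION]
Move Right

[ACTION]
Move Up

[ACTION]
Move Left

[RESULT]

██████████    
█       □█    
█ ◎    █◎█    
█   □    █    
█ █   █@ █    
█ □    ◎ █    
██████████    
Moves: 4  0/3 
              
              


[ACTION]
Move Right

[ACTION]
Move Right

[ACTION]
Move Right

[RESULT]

██████████    
█       □█    
█ ◎    █◎█    
█   □    █    
█ █   █ @█    
█ □    ◎ █    
██████████    
Moves: 5  0/3 
              
              


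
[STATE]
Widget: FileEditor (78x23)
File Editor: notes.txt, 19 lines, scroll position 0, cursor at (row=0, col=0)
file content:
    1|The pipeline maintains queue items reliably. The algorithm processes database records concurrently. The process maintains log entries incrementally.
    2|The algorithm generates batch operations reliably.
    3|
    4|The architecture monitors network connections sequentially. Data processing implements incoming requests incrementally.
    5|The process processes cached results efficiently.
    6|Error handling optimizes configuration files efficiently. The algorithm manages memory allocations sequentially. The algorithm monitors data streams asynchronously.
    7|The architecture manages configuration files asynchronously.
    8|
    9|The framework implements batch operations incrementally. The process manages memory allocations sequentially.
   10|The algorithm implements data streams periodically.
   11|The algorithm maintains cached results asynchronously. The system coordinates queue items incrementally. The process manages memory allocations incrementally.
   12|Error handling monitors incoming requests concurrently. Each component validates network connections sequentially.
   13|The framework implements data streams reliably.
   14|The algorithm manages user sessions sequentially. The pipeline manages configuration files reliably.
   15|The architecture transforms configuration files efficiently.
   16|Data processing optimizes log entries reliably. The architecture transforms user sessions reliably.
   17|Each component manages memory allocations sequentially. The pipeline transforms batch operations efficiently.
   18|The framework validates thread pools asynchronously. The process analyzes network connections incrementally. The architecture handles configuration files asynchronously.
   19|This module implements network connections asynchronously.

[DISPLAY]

█he pipeline maintains queue items reliably. The algorithm processes database▲
The algorithm generates batch operations reliably.                           █
                                                                             ░
The architecture monitors network connections sequentially. Data processing i░
The process processes cached results efficiently.                            ░
Error handling optimizes configuration files efficiently. The algorithm manag░
The architecture manages configuration files asynchronously.                 ░
                                                                             ░
The framework implements batch operations incrementally. The process manages ░
The algorithm implements data streams periodically.                          ░
The algorithm maintains cached results asynchronously. The system coordinates░
Error handling monitors incoming requests concurrently. Each component valida░
The framework implements data streams reliably.                              ░
The algorithm manages user sessions sequentially. The pipeline manages config░
The architecture transforms configuration files efficiently.                 ░
Data processing optimizes log entries reliably. The architecture transforms u░
Each component manages memory allocations sequentially. The pipeline transfor░
The framework validates thread pools asynchronously. The process analyzes net░
This module implements network connections asynchronously.                   ░
                                                                             ░
                                                                             ░
                                                                             ░
                                                                             ▼


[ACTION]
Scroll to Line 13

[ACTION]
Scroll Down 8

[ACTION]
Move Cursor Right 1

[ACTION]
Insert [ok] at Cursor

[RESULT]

Tok█e pipeline maintains queue items reliably. The algorithm processes databa▲
The algorithm generates batch operations reliably.                           █
                                                                             ░
The architecture monitors network connections sequentially. Data processing i░
The process processes cached results efficiently.                            ░
Error handling optimizes configuration files efficiently. The algorithm manag░
The architecture manages configuration files asynchronously.                 ░
                                                                             ░
The framework implements batch operations incrementally. The process manages ░
The algorithm implements data streams periodically.                          ░
The algorithm maintains cached results asynchronously. The system coordinates░
Error handling monitors incoming requests concurrently. Each component valida░
The framework implements data streams reliably.                              ░
The algorithm manages user sessions sequentially. The pipeline manages config░
The architecture transforms configuration files efficiently.                 ░
Data processing optimizes log entries reliably. The architecture transforms u░
Each component manages memory allocations sequentially. The pipeline transfor░
The framework validates thread pools asynchronously. The process analyzes net░
This module implements network connections asynchronously.                   ░
                                                                             ░
                                                                             ░
                                                                             ░
                                                                             ▼


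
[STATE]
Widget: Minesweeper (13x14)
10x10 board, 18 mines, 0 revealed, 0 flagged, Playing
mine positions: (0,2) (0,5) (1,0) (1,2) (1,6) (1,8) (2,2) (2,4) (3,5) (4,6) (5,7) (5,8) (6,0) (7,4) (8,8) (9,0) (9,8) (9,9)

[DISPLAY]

■■■■■■■■■■   
■■■■■■■■■■   
■■■■■■■■■■   
■■■■■■■■■■   
■■■■■■■■■■   
■■■■■■■■■■   
■■■■■■■■■■   
■■■■■■■■■■   
■■■■■■■■■■   
■■■■■■■■■■   
             
             
             
             


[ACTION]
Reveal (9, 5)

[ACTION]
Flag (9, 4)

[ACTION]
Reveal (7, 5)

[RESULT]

■■■■■■■■■■   
■■■■■■■■■■   
13■■■■■■■■   
 1122■■■■■   
    12■■■■   
11   1■■■■   
■1 11112■■   
■1 1■1 1■■   
■1 111 2■■   
■1     2■■   
             
             
             
             


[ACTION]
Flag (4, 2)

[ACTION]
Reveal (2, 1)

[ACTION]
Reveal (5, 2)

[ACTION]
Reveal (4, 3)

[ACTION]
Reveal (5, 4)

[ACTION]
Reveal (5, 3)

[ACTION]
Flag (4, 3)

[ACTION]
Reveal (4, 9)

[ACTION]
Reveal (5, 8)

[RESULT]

■■✹■■✹■■■■   
✹■✹■■■✹■✹■   
13✹■✹■■■■■   
 1122✹■■■■   
    12✹■■1   
11   1■✹✹■   
✹1 11112■■   
■1 1✹1 1■■   
■1 111 2✹■   
✹1     2✹✹   
             
             
             
             


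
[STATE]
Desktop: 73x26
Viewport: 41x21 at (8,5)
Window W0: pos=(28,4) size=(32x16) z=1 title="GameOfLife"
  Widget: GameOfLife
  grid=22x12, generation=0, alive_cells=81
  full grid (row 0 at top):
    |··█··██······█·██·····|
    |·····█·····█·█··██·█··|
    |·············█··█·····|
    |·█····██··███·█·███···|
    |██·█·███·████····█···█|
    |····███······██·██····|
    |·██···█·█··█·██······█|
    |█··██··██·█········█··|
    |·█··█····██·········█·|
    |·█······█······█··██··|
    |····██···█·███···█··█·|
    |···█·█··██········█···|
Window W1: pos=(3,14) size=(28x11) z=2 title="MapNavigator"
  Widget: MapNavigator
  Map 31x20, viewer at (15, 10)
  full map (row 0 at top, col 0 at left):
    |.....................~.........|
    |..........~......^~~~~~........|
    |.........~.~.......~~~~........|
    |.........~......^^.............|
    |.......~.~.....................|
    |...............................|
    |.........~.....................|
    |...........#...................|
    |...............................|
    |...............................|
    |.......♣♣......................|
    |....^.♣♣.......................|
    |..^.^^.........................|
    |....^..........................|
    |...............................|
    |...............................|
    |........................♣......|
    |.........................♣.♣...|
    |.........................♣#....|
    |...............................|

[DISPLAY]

                    ┃ GameOfLife         
                    ┠────────────────────
                    ┃Gen: 0              
                    ┃··█··██······█·██···
                    ┃·····█·····█·█··██·█
                    ┃·············█··█···
                    ┃·█····██··███·█·███·
                    ┃██·█·███·████····█··
                    ┃····███······██·██··
━━━━━━━━━━━━━━━━━━━━━━┓█···█·█··█·██·····
Navigator             ┃·██··██·█········█
──────────────────────┨··█····██·········
.....#................┃······█······█··██
......................┃··██···█·███···█··
......................┃━━━━━━━━━━━━━━━━━━
.♣♣......@............┃                  
♣♣....................┃                  
......................┃                  
......................┃                  
━━━━━━━━━━━━━━━━━━━━━━┛                  
                                         


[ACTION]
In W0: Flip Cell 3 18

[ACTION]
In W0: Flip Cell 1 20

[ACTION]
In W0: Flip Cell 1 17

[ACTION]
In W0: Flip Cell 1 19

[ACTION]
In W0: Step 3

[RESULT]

                    ┃ GameOfLife         
                    ┠────────────────────
                    ┃Gen: 3              
                    ┃······█······█████··
                    ┃······███···█····█··
                    ┃·█····█·██··███·██··
                    ┃·█·····██·█··█·█·█··
                    ┃·█·█·····███···█··█·
                    ┃█·██······█·██···█··
━━━━━━━━━━━━━━━━━━━━━━┓█···········█·····
Navigator             ┃····█···█···█····█
──────────────────────┨█···██·██······██·
.....#................┃█···█·····█····█··
......................┃····█··█·███···███
......................┃━━━━━━━━━━━━━━━━━━
.♣♣......@............┃                  
♣♣....................┃                  
......................┃                  
......................┃                  
━━━━━━━━━━━━━━━━━━━━━━┛                  
                                         


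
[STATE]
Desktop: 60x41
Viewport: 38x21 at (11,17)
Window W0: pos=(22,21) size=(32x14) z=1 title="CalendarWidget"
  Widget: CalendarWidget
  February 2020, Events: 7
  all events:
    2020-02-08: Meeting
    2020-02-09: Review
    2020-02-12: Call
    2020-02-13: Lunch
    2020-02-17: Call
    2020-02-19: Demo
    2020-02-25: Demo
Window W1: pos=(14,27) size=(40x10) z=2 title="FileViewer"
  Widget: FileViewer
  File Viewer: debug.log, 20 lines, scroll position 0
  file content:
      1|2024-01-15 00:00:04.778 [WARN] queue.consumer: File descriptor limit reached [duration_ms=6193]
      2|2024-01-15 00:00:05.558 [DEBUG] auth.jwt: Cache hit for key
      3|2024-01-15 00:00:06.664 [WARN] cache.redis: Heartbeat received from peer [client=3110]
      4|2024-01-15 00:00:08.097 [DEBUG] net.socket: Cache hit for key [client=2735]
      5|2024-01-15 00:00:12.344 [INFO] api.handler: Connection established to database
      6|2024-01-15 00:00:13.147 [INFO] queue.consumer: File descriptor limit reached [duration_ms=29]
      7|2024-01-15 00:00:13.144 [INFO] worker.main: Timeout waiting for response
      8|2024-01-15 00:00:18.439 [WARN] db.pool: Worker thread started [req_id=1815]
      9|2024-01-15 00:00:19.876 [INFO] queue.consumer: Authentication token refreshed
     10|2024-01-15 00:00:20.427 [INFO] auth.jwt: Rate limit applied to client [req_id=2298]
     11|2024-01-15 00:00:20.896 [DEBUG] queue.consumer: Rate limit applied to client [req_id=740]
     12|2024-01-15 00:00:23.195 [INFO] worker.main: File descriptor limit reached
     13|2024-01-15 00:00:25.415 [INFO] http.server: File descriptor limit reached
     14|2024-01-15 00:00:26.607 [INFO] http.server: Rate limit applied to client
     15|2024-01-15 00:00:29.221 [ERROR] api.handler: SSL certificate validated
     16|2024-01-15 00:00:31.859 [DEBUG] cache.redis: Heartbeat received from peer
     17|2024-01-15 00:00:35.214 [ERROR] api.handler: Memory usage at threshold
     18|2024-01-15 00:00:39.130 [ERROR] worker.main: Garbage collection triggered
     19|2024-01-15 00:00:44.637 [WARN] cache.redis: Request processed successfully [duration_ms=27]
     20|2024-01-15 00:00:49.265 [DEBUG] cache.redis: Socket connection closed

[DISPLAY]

                                      
                                      
                                      
                                      
           ┏━━━━━━━━━━━━━━━━━━━━━━━━━━
           ┃ CalendarWidget           
           ┠──────────────────────────
           ┃        February 2020     
           ┃Mo Tu We Th Fr Sa Su      
           ┃                1  2      
   ┏━━━━━━━━━━━━━━━━━━━━━━━━━━━━━━━━━━
   ┃ FileViewer                       
   ┠──────────────────────────────────
   ┃2024-01-15 00:00:04.778 [WARN] que
   ┃2024-01-15 00:00:05.558 [DEBUG] au
   ┃2024-01-15 00:00:06.664 [WARN] cac
   ┃2024-01-15 00:00:08.097 [DEBUG] ne
   ┃2024-01-15 00:00:12.344 [INFO] api
   ┃2024-01-15 00:00:13.147 [INFO] que
   ┗━━━━━━━━━━━━━━━━━━━━━━━━━━━━━━━━━━
                                      


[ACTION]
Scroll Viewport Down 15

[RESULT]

                                      
           ┏━━━━━━━━━━━━━━━━━━━━━━━━━━
           ┃ CalendarWidget           
           ┠──────────────────────────
           ┃        February 2020     
           ┃Mo Tu We Th Fr Sa Su      
           ┃                1  2      
   ┏━━━━━━━━━━━━━━━━━━━━━━━━━━━━━━━━━━
   ┃ FileViewer                       
   ┠──────────────────────────────────
   ┃2024-01-15 00:00:04.778 [WARN] que
   ┃2024-01-15 00:00:05.558 [DEBUG] au
   ┃2024-01-15 00:00:06.664 [WARN] cac
   ┃2024-01-15 00:00:08.097 [DEBUG] ne
   ┃2024-01-15 00:00:12.344 [INFO] api
   ┃2024-01-15 00:00:13.147 [INFO] que
   ┗━━━━━━━━━━━━━━━━━━━━━━━━━━━━━━━━━━
                                      
                                      
                                      
                                      


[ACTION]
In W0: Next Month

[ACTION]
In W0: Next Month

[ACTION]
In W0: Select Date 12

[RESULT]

                                      
           ┏━━━━━━━━━━━━━━━━━━━━━━━━━━
           ┃ CalendarWidget           
           ┠──────────────────────────
           ┃          April 2020      
           ┃Mo Tu We Th Fr Sa Su      
           ┃       1  2  3  4  5      
   ┏━━━━━━━━━━━━━━━━━━━━━━━━━━━━━━━━━━
   ┃ FileViewer                       
   ┠──────────────────────────────────
   ┃2024-01-15 00:00:04.778 [WARN] que
   ┃2024-01-15 00:00:05.558 [DEBUG] au
   ┃2024-01-15 00:00:06.664 [WARN] cac
   ┃2024-01-15 00:00:08.097 [DEBUG] ne
   ┃2024-01-15 00:00:12.344 [INFO] api
   ┃2024-01-15 00:00:13.147 [INFO] que
   ┗━━━━━━━━━━━━━━━━━━━━━━━━━━━━━━━━━━
                                      
                                      
                                      
                                      


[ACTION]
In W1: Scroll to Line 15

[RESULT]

                                      
           ┏━━━━━━━━━━━━━━━━━━━━━━━━━━
           ┃ CalendarWidget           
           ┠──────────────────────────
           ┃          April 2020      
           ┃Mo Tu We Th Fr Sa Su      
           ┃       1  2  3  4  5      
   ┏━━━━━━━━━━━━━━━━━━━━━━━━━━━━━━━━━━
   ┃ FileViewer                       
   ┠──────────────────────────────────
   ┃2024-01-15 00:00:29.221 [ERROR] ap
   ┃2024-01-15 00:00:31.859 [DEBUG] ca
   ┃2024-01-15 00:00:35.214 [ERROR] ap
   ┃2024-01-15 00:00:39.130 [ERROR] wo
   ┃2024-01-15 00:00:44.637 [WARN] cac
   ┃2024-01-15 00:00:49.265 [DEBUG] ca
   ┗━━━━━━━━━━━━━━━━━━━━━━━━━━━━━━━━━━
                                      
                                      
                                      
                                      
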